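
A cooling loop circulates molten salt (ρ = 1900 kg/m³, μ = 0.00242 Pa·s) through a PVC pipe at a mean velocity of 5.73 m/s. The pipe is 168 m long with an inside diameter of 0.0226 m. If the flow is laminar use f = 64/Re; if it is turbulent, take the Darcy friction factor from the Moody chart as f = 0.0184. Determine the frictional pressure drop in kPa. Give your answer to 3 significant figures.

Reynolds number Re = ρVD/μ = 1900 · 5.73 · 0.0226 / 0.00242 = 1.017e+05.
Re > 4000 → turbulent; use the Moody-chart value f = 0.0184.
Darcy-Weisbach: ΔP = f(L/D)(ρV²/2) = 0.0184·(168/0.0226)·(1900·5.73²/2) = 0.0184·7434·3.119e+04 = 4.266e+06 Pa.
ΔP = 4.266e+06 Pa = 4270 kPa.

ΔP ≈ 4270 kPa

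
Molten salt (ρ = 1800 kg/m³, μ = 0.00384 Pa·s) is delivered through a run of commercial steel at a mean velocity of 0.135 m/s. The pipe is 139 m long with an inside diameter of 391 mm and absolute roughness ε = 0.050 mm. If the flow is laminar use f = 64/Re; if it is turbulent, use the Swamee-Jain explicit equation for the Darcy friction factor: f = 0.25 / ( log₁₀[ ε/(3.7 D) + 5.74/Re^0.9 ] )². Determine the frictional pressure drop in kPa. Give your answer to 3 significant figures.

ΔP ≈ 0.145 kPa

Reynolds number Re = ρVD/μ = 1800 · 0.135 · 0.391 / 0.00384 = 2.474e+04.
Re > 4000 → turbulent. Relative roughness ε/D = 5e-05/0.391 = 0.000128. Swamee-Jain: f = 0.25/(log₁₀[0.000128/3.7 + 5.74/2.474e+04^0.9])² = 0.25/(log₁₀[3.46e-05 + 0.000638])² = 0.25/(-3.172)² = 0.02484.
Darcy-Weisbach: ΔP = f(L/D)(ρV²/2) = 0.02484·(139/0.391)·(1800·0.135²/2) = 0.02484·355.5·16.4 = 144.9 Pa.
ΔP = 144.9 Pa = 0.145 kPa.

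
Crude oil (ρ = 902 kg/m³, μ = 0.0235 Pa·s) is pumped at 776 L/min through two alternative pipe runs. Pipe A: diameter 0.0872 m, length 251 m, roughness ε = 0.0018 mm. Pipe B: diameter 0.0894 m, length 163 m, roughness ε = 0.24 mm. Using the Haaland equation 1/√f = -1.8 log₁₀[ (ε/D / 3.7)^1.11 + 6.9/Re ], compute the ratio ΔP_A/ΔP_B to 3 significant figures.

ΔP_A/ΔP_B ≈ 1.59

Pipe A: V = Q/A = 0.01293/0.005972 = 2.166 m/s; Re = 7248; ε/D = 2.06e-05; Haaland → f = 0.03382; ΔP_A = f(L/D)(ρV²/2) = 2.059e+05 Pa.
Pipe B: V = Q/A = 0.01293/0.006277 = 2.06 m/s; Re = 7070; ε/D = 0.00268; Haaland → f = 0.03709; ΔP_B = f(L/D)(ρV²/2) = 1.295e+05 Pa.
ΔP_A/ΔP_B = 2.059e+05/1.295e+05 = 1.59.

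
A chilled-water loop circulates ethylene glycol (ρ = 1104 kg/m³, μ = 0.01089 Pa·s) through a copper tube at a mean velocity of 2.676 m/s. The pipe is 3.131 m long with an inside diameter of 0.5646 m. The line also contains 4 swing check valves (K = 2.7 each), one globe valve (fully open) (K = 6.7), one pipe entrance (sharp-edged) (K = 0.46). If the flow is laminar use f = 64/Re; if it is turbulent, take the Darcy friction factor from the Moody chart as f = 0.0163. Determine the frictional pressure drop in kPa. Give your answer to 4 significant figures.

ΔP ≈ 71.35 kPa

Reynolds number Re = ρVD/μ = 1104 · 2.676 · 0.5646 / 0.0109 = 1.532e+05.
Re > 4000 → turbulent; use the Moody-chart value f = 0.0163.
Total minor-loss coefficient ΣK = 4·2.7 + 1·6.7 + 1·0.46 = 18.
ΔP = [f·L/D + ΣK]·(ρV²/2) = [0.0163·3.131/0.5646 + 18]·(1104·2.676²/2) = [0.09039 + 18]·3953 = 7.135e+04 Pa.
ΔP = 7.135e+04 Pa = 71.35 kPa.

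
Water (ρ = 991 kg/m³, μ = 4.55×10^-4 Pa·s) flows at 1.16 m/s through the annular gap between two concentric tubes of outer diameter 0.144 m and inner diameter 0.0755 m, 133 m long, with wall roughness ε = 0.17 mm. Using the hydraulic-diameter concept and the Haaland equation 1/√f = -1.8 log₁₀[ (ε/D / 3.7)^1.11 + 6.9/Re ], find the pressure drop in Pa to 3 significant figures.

ΔP ≈ 33200 Pa

Hydraulic diameter D_h = 4A/P = D_o - D_i = 0.144 - 0.0755 = 0.0685 m.
Re = ρVD_h/μ = 991·1.16·0.0685/0.000455 = 1.731e+05.
ε/D_h = 0.00017/0.0685 = 0.00248; Haaland gives 1/√f = -1.8 log₁₀[0.0003+3.99e-05] = 6.243, so f = 0.02566.
ΔP = f(L/D_h)(ρV²/2) = 0.02566·133/0.0685·666.7 = 3.321e+04 Pa.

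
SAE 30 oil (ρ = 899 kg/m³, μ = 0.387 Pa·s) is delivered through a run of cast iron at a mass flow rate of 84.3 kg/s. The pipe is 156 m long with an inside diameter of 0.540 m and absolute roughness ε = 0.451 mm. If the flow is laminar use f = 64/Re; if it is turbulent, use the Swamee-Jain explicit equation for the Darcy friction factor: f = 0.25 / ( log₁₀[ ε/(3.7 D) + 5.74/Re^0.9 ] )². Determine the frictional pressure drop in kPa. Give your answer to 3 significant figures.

ΔP ≈ 2.71 kPa

A = πD²/4 = π(0.54)²/4 = 0.229 m²; mean velocity V = ṁ/(ρA) = 84.3/(899 · 0.229) = 0.4094 m/s.
Reynolds number Re = ρVD/μ = 899 · 0.4094 · 0.54 / 0.387 = 513.6.
Re < 2300 → laminar flow, so f = 64/Re = 64/513.6 = 0.1246 (the turbulent correlation is not needed).
Darcy-Weisbach: ΔP = f(L/D)(ρV²/2) = 0.1246·(156/0.54)·(899·0.4094²/2) = 0.1246·288.9·75.35 = 2713 Pa.
ΔP = 2713 Pa = 2.71 kPa.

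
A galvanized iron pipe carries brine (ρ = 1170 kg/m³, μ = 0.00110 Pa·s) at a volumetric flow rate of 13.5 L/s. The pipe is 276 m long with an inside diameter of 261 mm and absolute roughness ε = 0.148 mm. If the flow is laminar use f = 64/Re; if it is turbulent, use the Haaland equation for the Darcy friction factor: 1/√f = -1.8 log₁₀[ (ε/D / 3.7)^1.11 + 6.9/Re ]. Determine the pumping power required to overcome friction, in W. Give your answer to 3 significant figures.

P ≈ 11.3 W

Q = 13.5 L/s = 13.5/1000 = 0.0135 m³/s.
Cross-sectional area A = πD²/4 = π(0.261)²/4 = 0.0535 m²; mean velocity V = Q/A = 0.0135/0.0535 = 0.2523 m/s.
Reynolds number Re = ρVD/μ = 1170 · 0.2523 · 0.261 / 0.0011 = 7.005e+04.
Re > 4000 → turbulent. Relative roughness ε/D = 0.000148/0.261 = 0.000567. Haaland: 1/√f = -1.8 log₁₀[(0.000567/3.7)^1.11 + 6.9/7.005e+04] = -1.8 log₁₀[5.83e-05 + 9.85e-05] = 6.848, so f = 0.02132.
Darcy-Weisbach: ΔP = f(L/D)(ρV²/2) = 0.02132·(276/0.261)·(1170·0.2523²/2) = 0.02132·1057·37.25 = 839.8 Pa.
Pumping power P = QΔP = 0.0135·839.8 = 11.34 W = 11.3 W.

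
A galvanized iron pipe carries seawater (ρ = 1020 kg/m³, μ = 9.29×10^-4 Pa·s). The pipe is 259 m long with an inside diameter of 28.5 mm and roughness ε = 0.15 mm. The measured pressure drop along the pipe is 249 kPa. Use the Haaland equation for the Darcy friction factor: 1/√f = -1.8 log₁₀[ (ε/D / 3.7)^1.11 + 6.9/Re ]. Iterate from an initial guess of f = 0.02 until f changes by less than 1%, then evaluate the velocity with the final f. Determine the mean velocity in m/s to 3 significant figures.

Rearranging Darcy-Weisbach: V = √(2·ΔP·D/(f·L·ρ)). With ε/D = 0.00015/0.0285 = 0.00526, iterate starting from f = 0.02:
  f = 0.02 → V = √(2·2.49e+05·0.0285/(0.02·259·1020)) = 1.639 m/s; Re = ρVD/μ = 5.129e+04; f → 0.03247
  f = 0.03247 → V = 1.286 m/s; Re = 4.025e+04; f → 0.03288
  f = 0.03288 → V = 1.278 m/s; Re = 4e+04; f → 0.03289
Converged (Δf/f < 1%). With the final f = 0.03289: V = √(2·2.49e+05·0.0285/(0.03289·259·1020)) = 1.278 m/s.

V ≈ 1.28 m/s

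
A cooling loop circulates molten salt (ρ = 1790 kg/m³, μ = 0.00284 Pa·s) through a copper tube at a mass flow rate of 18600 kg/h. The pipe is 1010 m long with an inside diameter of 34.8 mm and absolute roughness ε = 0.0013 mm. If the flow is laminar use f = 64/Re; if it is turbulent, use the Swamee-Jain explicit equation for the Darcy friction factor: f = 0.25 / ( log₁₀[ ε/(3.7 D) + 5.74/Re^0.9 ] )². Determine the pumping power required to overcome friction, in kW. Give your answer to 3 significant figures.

P ≈ 13.6 kW

ṁ = 18600 kg/h = 18600/3600 = 5.167 kg/s.
A = πD²/4 = π(0.0348)²/4 = 0.0009511 m²; mean velocity V = ṁ/(ρA) = 5.167/(1790 · 0.0009511) = 3.035 m/s.
Reynolds number Re = ρVD/μ = 1790 · 3.035 · 0.0348 / 0.00284 = 6.656e+04.
Re > 4000 → turbulent. Relative roughness ε/D = 1.3e-06/0.0348 = 3.74e-05. Swamee-Jain: f = 0.25/(log₁₀[3.74e-05/3.7 + 5.74/6.656e+04^0.9])² = 0.25/(log₁₀[1.01e-05 + 0.000262])² = 0.25/(-3.566)² = 0.01966.
Darcy-Weisbach: ΔP = f(L/D)(ρV²/2) = 0.01966·(1010/0.0348)·(1790·3.035²/2) = 0.01966·2.902e+04·8242 = 4.704e+06 Pa.
Q = ṁ/ρ = 5.167/1790 = 0.002886 m³/s.
Pumping power P = QΔP = 0.002886·4.704e+06 = 13580 W = 13.6 kW.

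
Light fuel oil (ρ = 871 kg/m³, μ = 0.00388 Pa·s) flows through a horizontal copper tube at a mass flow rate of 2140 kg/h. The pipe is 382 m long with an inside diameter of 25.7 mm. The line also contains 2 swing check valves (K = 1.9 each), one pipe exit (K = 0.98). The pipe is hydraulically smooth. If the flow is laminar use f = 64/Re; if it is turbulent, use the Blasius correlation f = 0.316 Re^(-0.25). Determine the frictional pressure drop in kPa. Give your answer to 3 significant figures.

ṁ = 2140 kg/h = 2140/3600 = 0.5944 kg/s.
A = πD²/4 = π(0.0257)²/4 = 0.0005187 m²; mean velocity V = ṁ/(ρA) = 0.5944/(871 · 0.0005187) = 1.316 m/s.
Reynolds number Re = ρVD/μ = 871 · 1.316 · 0.0257 / 0.00388 = 7590.
Re > 4000 → turbulent. Smooth-pipe (Blasius): f = 0.316 Re^(-0.25) = 0.316/(7590)^0.25 = 0.03386.
Total minor-loss coefficient ΣK = 2·1.9 + 1·0.98 = 4.78.
ΔP = [f·L/D + ΣK]·(ρV²/2) = [0.03386·382/0.0257 + 4.78]·(871·1.316²/2) = [503.2 + 4.78]·753.8 = 3.829e+05 Pa.
ΔP = 3.829e+05 Pa = 383 kPa.

ΔP ≈ 383 kPa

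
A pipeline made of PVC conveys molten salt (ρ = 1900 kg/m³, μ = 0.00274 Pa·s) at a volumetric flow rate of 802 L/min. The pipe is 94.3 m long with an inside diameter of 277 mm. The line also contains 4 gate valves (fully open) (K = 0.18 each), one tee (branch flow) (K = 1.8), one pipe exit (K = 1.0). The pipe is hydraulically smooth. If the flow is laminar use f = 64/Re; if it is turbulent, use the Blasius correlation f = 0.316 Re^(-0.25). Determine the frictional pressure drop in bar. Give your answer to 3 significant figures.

ΔP ≈ 0.00514 bar

Q = 802 L/min = 802/60000 = 0.01337 m³/s.
Cross-sectional area A = πD²/4 = π(0.277)²/4 = 0.06026 m²; mean velocity V = Q/A = 0.01337/0.06026 = 0.2218 m/s.
Reynolds number Re = ρVD/μ = 1900 · 0.2218 · 0.277 / 0.00274 = 4.26e+04.
Re > 4000 → turbulent. Smooth-pipe (Blasius): f = 0.316 Re^(-0.25) = 0.316/(4.26e+04)^0.25 = 0.02199.
Total minor-loss coefficient ΣK = 4·0.18 + 1·1.8 + 1·1 = 3.52.
ΔP = [f·L/D + ΣK]·(ρV²/2) = [0.02199·94.3/0.277 + 3.52]·(1900·0.2218²/2) = [7.488 + 3.52]·46.74 = 514.5 Pa.
ΔP = 514.5 Pa = 0.00514 bar.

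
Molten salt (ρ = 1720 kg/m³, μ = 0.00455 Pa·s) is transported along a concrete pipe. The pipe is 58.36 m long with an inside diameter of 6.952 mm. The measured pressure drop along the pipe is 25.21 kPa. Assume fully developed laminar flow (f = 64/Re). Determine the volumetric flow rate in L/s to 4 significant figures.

Q ≈ 0.005443 L/s

For laminar flow, f = 64/Re with Re = ρVD/μ, so Darcy-Weisbach reduces to ΔP = 32μLV/D². Solving for V: V = ΔP·D²/(32μL) = 2.521e+04·(0.006952)²/(32·0.00455·58.36) = 0.1434 m/s.
Check: Re = ρVD/μ = 1720·0.1434·0.006952/0.00455 = 376.8 < 2300, so the laminar assumption holds.
Q = V·A = 0.1434·(π/4·0.006952²) = 5.443e-06 m³/s = 0.005443 L/s.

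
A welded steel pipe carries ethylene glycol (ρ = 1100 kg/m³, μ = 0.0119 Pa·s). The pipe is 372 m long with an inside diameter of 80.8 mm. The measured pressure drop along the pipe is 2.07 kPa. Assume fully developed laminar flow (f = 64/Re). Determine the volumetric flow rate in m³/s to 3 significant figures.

Q ≈ 4.89×10^-4 m³/s

For laminar flow, f = 64/Re with Re = ρVD/μ, so Darcy-Weisbach reduces to ΔP = 32μLV/D². Solving for V: V = ΔP·D²/(32μL) = 2070·(0.0808)²/(32·0.0119·372) = 0.0954 m/s.
Check: Re = ρVD/μ = 1100·0.0954·0.0808/0.0119 = 712.5 < 2300, so the laminar assumption holds.
Q = V·A = 0.0954·(π/4·0.0808²) = 0.0004892 m³/s = 4.89×10^-4 m³/s.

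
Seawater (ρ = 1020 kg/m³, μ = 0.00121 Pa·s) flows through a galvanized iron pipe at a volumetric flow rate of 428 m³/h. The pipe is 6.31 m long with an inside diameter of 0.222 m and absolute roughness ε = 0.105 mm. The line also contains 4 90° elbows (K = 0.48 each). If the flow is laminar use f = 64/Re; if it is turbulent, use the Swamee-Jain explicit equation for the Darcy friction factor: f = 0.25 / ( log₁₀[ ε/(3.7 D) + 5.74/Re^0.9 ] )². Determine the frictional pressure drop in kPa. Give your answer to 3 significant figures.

Q = 428 m³/h = 428/3600 = 0.1189 m³/s.
Cross-sectional area A = πD²/4 = π(0.222)²/4 = 0.03871 m²; mean velocity V = Q/A = 0.1189/0.03871 = 3.071 m/s.
Reynolds number Re = ρVD/μ = 1020 · 3.071 · 0.222 / 0.00121 = 5.748e+05.
Re > 4000 → turbulent. Relative roughness ε/D = 0.000105/0.222 = 0.000473. Swamee-Jain: f = 0.25/(log₁₀[0.000473/3.7 + 5.74/5.748e+05^0.9])² = 0.25/(log₁₀[0.000128 + 3.76e-05])² = 0.25/(-3.781)² = 0.01748.
Total minor-loss coefficient ΣK = 4·0.48 = 1.92.
ΔP = [f·L/D + ΣK]·(ρV²/2) = [0.01748·6.31/0.222 + 1.92]·(1020·3.071²/2) = [0.497 + 1.92]·4811 = 1.163e+04 Pa.
ΔP = 1.163e+04 Pa = 11.6 kPa.

ΔP ≈ 11.6 kPa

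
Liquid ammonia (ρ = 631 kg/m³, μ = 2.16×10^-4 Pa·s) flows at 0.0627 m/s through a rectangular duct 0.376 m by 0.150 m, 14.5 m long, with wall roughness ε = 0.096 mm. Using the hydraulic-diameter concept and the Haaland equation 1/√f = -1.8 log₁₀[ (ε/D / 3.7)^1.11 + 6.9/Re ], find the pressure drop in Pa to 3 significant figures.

ΔP ≈ 1.94 Pa

Hydraulic diameter D_h = 4A/P = 4·(0.376·0.15)/(2·(0.376+0.15)) = 0.2256/1.052 = 0.2144 m.
Re = ρVD_h/μ = 631·0.0627·0.2144/0.000216 = 3.928e+04.
ε/D_h = 9.6e-05/0.2144 = 0.000448; Haaland gives 1/√f = -1.8 log₁₀[4.49e-05+0.000176] = 6.582, so f = 0.02308.
ΔP = f(L/D_h)(ρV²/2) = 0.02308·14.5/0.2144·1.24 = 1.936 Pa.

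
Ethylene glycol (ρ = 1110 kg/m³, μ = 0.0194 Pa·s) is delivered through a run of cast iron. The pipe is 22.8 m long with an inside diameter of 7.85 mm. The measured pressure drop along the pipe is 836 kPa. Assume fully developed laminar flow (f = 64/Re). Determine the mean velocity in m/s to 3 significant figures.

V ≈ 3.64 m/s

For laminar flow, f = 64/Re with Re = ρVD/μ, so Darcy-Weisbach reduces to ΔP = 32μLV/D². Solving for V: V = ΔP·D²/(32μL) = 8.36e+05·(0.00785)²/(32·0.0194·22.8) = 3.64 m/s.
Check: Re = ρVD/μ = 1110·3.64·0.00785/0.0194 = 1635 < 2300, so the laminar assumption holds.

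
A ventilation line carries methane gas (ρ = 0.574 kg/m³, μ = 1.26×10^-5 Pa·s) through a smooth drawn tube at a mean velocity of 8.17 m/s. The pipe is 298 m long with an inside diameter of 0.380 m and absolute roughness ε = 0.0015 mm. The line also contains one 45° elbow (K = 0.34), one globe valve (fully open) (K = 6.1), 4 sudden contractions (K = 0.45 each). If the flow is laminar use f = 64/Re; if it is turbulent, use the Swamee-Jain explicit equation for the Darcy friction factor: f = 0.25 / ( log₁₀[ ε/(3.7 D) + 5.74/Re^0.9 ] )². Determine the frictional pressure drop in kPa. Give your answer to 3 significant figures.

Reynolds number Re = ρVD/μ = 0.574 · 8.17 · 0.38 / 1.26e-05 = 1.414e+05.
Re > 4000 → turbulent. Relative roughness ε/D = 1.5e-06/0.38 = 3.95e-06. Swamee-Jain: f = 0.25/(log₁₀[3.95e-06/3.7 + 5.74/1.414e+05^0.9])² = 0.25/(log₁₀[1.07e-06 + 0.000133])² = 0.25/(-3.873)² = 0.01667.
Total minor-loss coefficient ΣK = 1·0.34 + 1·6.1 + 4·0.45 = 8.24.
ΔP = [f·L/D + ΣK]·(ρV²/2) = [0.01667·298/0.38 + 8.24]·(0.574·8.17²/2) = [13.07 + 8.24]·19.16 = 408.2 Pa.
ΔP = 408.2 Pa = 0.408 kPa.

ΔP ≈ 0.408 kPa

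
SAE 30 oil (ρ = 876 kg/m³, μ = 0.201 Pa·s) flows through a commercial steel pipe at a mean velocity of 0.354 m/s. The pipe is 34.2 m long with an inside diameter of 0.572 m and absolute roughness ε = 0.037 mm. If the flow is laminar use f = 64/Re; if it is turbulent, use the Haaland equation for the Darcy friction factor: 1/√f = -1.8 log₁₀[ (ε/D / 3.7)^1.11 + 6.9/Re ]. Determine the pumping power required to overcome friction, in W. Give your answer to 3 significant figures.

P ≈ 21.7 W

Reynolds number Re = ρVD/μ = 876 · 0.354 · 0.572 / 0.201 = 882.5.
Re < 2300 → laminar flow, so f = 64/Re = 64/882.5 = 0.07252 (the turbulent correlation is not needed).
Darcy-Weisbach: ΔP = f(L/D)(ρV²/2) = 0.07252·(34.2/0.572)·(876·0.354²/2) = 0.07252·59.79·54.89 = 238 Pa.
Q = V·A = 0.354·0.257 = 0.09097 m³/s.
Pumping power P = QΔP = 0.09097·238 = 21.65 W = 21.7 W.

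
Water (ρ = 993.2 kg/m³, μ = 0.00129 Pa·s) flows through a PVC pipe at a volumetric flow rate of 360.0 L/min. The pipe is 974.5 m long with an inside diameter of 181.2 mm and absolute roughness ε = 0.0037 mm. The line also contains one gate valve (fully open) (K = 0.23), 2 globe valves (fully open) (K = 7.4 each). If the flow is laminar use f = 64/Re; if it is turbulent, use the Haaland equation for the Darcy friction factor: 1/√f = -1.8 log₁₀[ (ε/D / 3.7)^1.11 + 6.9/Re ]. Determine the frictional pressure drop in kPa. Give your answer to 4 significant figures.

ΔP ≈ 3.718 kPa

Q = 360.0 L/min = 360.0/60000 = 0.006 m³/s.
Cross-sectional area A = πD²/4 = π(0.1812)²/4 = 0.02579 m²; mean velocity V = Q/A = 0.006/0.02579 = 0.2327 m/s.
Reynolds number Re = ρVD/μ = 993.2 · 0.2327 · 0.1812 / 0.00129 = 3.246e+04.
Re > 4000 → turbulent. Relative roughness ε/D = 3.7e-06/0.1812 = 2.04e-05. Haaland: 1/√f = -1.8 log₁₀[(2.04e-05/3.7)^1.11 + 6.9/3.246e+04] = -1.8 log₁₀[1.46e-06 + 0.000213] = 6.605, so f = 0.02292.
Total minor-loss coefficient ΣK = 1·0.23 + 2·7.4 = 15.
ΔP = [f·L/D + ΣK]·(ρV²/2) = [0.02292·974.5/0.1812 + 15]·(993.2·0.2327²/2) = [123.3 + 15]·26.88 = 3718 Pa.
ΔP = 3718 Pa = 3.718 kPa.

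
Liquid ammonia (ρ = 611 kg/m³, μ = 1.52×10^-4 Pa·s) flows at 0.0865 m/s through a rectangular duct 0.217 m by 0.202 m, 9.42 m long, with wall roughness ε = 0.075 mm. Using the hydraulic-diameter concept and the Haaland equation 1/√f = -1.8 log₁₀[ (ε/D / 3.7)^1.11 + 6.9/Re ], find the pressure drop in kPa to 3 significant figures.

Hydraulic diameter D_h = 4A/P = 4·(0.217·0.202)/(2·(0.217+0.202)) = 0.1753/0.838 = 0.2092 m.
Re = ρVD_h/μ = 611·0.0865·0.2092/0.000152 = 7.275e+04.
ε/D_h = 7.5e-05/0.2092 = 0.000358; Haaland gives 1/√f = -1.8 log₁₀[3.51e-05+9.48e-05] = 6.996, so f = 0.02043.
ΔP = f(L/D_h)(ρV²/2) = 0.02043·9.42/0.2092·2.286 = 2.103 Pa.
ΔP = 0.00210 kPa.

ΔP ≈ 0.00210 kPa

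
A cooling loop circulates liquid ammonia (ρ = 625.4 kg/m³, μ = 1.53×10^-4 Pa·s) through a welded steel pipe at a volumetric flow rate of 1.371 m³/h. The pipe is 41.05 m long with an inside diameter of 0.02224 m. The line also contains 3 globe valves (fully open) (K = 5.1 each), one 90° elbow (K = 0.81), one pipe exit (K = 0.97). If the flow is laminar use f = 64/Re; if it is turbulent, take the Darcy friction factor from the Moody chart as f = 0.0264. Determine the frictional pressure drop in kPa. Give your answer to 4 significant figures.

ΔP ≈ 19.78 kPa

Q = 1.371 m³/h = 1.371/3600 = 0.0003808 m³/s.
Cross-sectional area A = πD²/4 = π(0.02224)²/4 = 0.0003885 m²; mean velocity V = Q/A = 0.0003808/0.0003885 = 0.9803 m/s.
Reynolds number Re = ρVD/μ = 625.4 · 0.9803 · 0.02224 / 0.000153 = 8.912e+04.
Re > 4000 → turbulent; use the Moody-chart value f = 0.0264.
Total minor-loss coefficient ΣK = 3·5.1 + 1·0.81 + 1·0.97 = 17.1.
ΔP = [f·L/D + ΣK]·(ρV²/2) = [0.0264·41.05/0.02224 + 17.1]·(625.4·0.9803²/2) = [48.73 + 17.1]·300.5 = 1.978e+04 Pa.
ΔP = 1.978e+04 Pa = 19.78 kPa.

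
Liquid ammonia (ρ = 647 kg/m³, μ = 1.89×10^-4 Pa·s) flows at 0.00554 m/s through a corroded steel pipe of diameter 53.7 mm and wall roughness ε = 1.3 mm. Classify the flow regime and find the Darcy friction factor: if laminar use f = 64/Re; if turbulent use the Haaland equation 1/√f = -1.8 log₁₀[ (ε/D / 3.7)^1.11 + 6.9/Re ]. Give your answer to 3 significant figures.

f ≈ 0.0628

Re = ρVD/μ = 647·0.00554·0.0537/0.000189 = 1018.
Re < 2300 → laminar, so f = 64/Re = 0.06284 (roughness is irrelevant in laminar flow).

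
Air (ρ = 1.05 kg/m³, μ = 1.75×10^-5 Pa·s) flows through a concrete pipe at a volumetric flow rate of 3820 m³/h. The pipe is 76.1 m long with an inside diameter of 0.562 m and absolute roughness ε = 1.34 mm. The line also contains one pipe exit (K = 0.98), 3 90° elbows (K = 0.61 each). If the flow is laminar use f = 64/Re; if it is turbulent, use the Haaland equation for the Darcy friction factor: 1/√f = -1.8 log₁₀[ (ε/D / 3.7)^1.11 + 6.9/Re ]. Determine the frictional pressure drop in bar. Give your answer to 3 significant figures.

ΔP ≈ 6.02×10^-4 bar

Q = 3820 m³/h = 3820/3600 = 1.061 m³/s.
Cross-sectional area A = πD²/4 = π(0.562)²/4 = 0.2481 m²; mean velocity V = Q/A = 1.061/0.2481 = 4.278 m/s.
Reynolds number Re = ρVD/μ = 1.05 · 4.278 · 0.562 / 1.75e-05 = 1.442e+05.
Re > 4000 → turbulent. Relative roughness ε/D = 0.00134/0.562 = 0.00238. Haaland: 1/√f = -1.8 log₁₀[(0.00238/3.7)^1.11 + 6.9/1.442e+05] = -1.8 log₁₀[0.000287 + 4.78e-05] = 6.255, so f = 0.02556.
Total minor-loss coefficient ΣK = 1·0.98 + 3·0.61 = 2.81.
ΔP = [f·L/D + ΣK]·(ρV²/2) = [0.02556·76.1/0.562 + 2.81]·(1.05·4.278²/2) = [3.461 + 2.81]·9.606 = 60.24 Pa.
ΔP = 60.24 Pa = 6.02×10^-4 bar.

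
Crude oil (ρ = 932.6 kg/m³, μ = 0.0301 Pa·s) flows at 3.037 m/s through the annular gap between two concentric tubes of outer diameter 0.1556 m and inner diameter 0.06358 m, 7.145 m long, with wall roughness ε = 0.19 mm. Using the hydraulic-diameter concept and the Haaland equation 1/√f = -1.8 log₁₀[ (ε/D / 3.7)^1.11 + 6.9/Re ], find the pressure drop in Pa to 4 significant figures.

Hydraulic diameter D_h = 4A/P = D_o - D_i = 0.1556 - 0.06358 = 0.09202 m.
Re = ρVD_h/μ = 932.6·3.037·0.09202/0.0301 = 8659.
ε/D_h = 0.00019/0.09202 = 0.00206; Haaland gives 1/√f = -1.8 log₁₀[0.000245+0.000797] = 5.368, so f = 0.0347.
ΔP = f(L/D_h)(ρV²/2) = 0.0347·7.145/0.09202·4301 = 1.159e+04 Pa.

ΔP ≈ 11590 Pa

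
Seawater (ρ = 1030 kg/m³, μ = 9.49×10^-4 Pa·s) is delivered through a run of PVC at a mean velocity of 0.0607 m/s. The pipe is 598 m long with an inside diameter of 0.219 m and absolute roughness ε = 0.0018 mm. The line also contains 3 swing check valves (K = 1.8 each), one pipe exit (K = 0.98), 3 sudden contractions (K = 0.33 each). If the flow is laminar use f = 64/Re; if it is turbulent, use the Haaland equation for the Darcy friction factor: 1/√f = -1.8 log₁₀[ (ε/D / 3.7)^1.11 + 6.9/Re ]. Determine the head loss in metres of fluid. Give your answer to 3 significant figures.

Reynolds number Re = ρVD/μ = 1030 · 0.0607 · 0.219 / 0.000949 = 1.443e+04.
Re > 4000 → turbulent. Relative roughness ε/D = 1.8e-06/0.219 = 8.22e-06. Haaland: 1/√f = -1.8 log₁₀[(8.22e-06/3.7)^1.11 + 6.9/1.443e+04] = -1.8 log₁₀[5.31e-07 + 0.000478] = 5.976, so f = 0.028.
Total minor-loss coefficient ΣK = 3·1.8 + 1·0.98 + 3·0.33 = 7.37.
ΔP = [f·L/D + ΣK]·(ρV²/2) = [0.028·598/0.219 + 7.37]·(1030·0.0607²/2) = [76.47 + 7.37]·1.898 = 159.1 Pa.
Head loss h_f = ΔP/(ρg) = 159.1/(1030·9.81) = 0.0157 m.

h_f ≈ 0.0157 m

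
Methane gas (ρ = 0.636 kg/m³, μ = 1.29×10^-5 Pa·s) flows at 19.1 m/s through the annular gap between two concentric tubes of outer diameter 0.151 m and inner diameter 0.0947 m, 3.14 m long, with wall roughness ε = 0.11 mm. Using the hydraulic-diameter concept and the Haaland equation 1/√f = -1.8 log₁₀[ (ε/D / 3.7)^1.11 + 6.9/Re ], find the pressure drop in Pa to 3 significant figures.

ΔP ≈ 168 Pa

Hydraulic diameter D_h = 4A/P = D_o - D_i = 0.151 - 0.0947 = 0.0563 m.
Re = ρVD_h/μ = 0.636·19.1·0.0563/1.29e-05 = 5.302e+04.
ε/D_h = 0.00011/0.0563 = 0.00195; Haaland gives 1/√f = -1.8 log₁₀[0.00023+0.00013] = 6.198, so f = 0.02603.
ΔP = f(L/D_h)(ρV²/2) = 0.02603·3.14/0.0563·116 = 168.4 Pa.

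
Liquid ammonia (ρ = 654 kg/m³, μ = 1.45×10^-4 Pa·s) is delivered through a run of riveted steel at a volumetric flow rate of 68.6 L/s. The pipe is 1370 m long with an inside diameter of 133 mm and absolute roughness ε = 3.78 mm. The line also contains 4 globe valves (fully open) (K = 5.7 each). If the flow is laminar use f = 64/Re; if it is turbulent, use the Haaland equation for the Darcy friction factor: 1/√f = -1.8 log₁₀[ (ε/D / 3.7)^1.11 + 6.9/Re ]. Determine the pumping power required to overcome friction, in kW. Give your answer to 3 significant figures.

P ≈ 328 kW

Q = 68.6 L/s = 68.6/1000 = 0.0686 m³/s.
Cross-sectional area A = πD²/4 = π(0.133)²/4 = 0.01389 m²; mean velocity V = Q/A = 0.0686/0.01389 = 4.938 m/s.
Reynolds number Re = ρVD/μ = 654 · 4.938 · 0.133 / 0.000145 = 2.962e+06.
Re > 4000 → turbulent. Relative roughness ε/D = 0.00378/0.133 = 0.0284. Haaland: 1/√f = -1.8 log₁₀[(0.0284/3.7)^1.11 + 6.9/2.962e+06] = -1.8 log₁₀[0.0045 + 2.33e-06] = 4.224, so f = 0.05603.
Total minor-loss coefficient ΣK = 4·5.7 = 22.8.
ΔP = [f·L/D + ΣK]·(ρV²/2) = [0.05603·1370/0.133 + 22.8]·(654·4.938²/2) = [577.2 + 22.8]·7973 = 4.784e+06 Pa.
Pumping power P = QΔP = 0.0686·4.784e+06 = 328200 W = 328 kW.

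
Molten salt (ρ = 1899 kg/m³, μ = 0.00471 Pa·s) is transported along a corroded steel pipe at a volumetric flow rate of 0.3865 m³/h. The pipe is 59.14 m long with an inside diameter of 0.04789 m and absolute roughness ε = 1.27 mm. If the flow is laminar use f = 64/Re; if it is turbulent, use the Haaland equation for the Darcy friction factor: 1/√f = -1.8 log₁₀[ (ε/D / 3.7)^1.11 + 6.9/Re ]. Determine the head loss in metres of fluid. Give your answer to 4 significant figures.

Q = 0.3865 m³/h = 0.3865/3600 = 0.0001074 m³/s.
Cross-sectional area A = πD²/4 = π(0.04789)²/4 = 0.001801 m²; mean velocity V = Q/A = 0.0001074/0.001801 = 0.0596 m/s.
Reynolds number Re = ρVD/μ = 1899 · 0.0596 · 0.04789 / 0.00471 = 1151.
Re < 2300 → laminar flow, so f = 64/Re = 64/1151 = 0.05561 (the turbulent correlation is not needed).
Darcy-Weisbach: ΔP = f(L/D)(ρV²/2) = 0.05561·(59.14/0.04789)·(1899·0.0596²/2) = 0.05561·1235·3.373 = 231.6 Pa.
Head loss h_f = ΔP/(ρg) = 231.6/(1899·9.81) = 0.01243 m.

h_f ≈ 0.01243 m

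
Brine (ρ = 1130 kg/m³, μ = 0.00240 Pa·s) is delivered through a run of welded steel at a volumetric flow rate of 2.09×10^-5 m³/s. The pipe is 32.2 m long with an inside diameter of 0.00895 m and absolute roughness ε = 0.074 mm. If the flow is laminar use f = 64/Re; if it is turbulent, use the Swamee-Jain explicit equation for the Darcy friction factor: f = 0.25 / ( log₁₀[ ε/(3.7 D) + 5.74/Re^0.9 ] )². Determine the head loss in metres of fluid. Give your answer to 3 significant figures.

Cross-sectional area A = πD²/4 = π(0.00895)²/4 = 6.291e-05 m²; mean velocity V = Q/A = 2.09e-05/6.291e-05 = 0.3322 m/s.
Reynolds number Re = ρVD/μ = 1130 · 0.3322 · 0.00895 / 0.0024 = 1400.
Re < 2300 → laminar flow, so f = 64/Re = 64/1400 = 0.04572 (the turbulent correlation is not needed).
Darcy-Weisbach: ΔP = f(L/D)(ρV²/2) = 0.04572·(32.2/0.00895)·(1130·0.3322²/2) = 0.04572·3598·62.35 = 1.026e+04 Pa.
Head loss h_f = ΔP/(ρg) = 1.026e+04/(1130·9.81) = 0.925 m.

h_f ≈ 0.925 m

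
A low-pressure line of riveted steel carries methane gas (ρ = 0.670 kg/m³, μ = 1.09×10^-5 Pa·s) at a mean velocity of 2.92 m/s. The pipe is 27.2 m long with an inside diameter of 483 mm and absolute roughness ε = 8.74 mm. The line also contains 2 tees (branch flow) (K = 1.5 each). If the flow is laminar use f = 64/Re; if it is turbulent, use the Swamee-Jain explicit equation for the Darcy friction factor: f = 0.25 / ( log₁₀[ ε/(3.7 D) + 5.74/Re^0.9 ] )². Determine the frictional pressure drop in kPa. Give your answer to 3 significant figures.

Reynolds number Re = ρVD/μ = 0.67 · 2.92 · 0.483 / 1.09e-05 = 8.669e+04.
Re > 4000 → turbulent. Relative roughness ε/D = 0.00874/0.483 = 0.0181. Swamee-Jain: f = 0.25/(log₁₀[0.0181/3.7 + 5.74/8.669e+04^0.9])² = 0.25/(log₁₀[0.00489 + 0.000206])² = 0.25/(-2.293)² = 0.04756.
Total minor-loss coefficient ΣK = 2·1.5 = 3.
ΔP = [f·L/D + ΣK]·(ρV²/2) = [0.04756·27.2/0.483 + 3]·(0.67·2.92²/2) = [2.678 + 3]·2.856 = 16.22 Pa.
ΔP = 16.22 Pa = 0.0162 kPa.

ΔP ≈ 0.0162 kPa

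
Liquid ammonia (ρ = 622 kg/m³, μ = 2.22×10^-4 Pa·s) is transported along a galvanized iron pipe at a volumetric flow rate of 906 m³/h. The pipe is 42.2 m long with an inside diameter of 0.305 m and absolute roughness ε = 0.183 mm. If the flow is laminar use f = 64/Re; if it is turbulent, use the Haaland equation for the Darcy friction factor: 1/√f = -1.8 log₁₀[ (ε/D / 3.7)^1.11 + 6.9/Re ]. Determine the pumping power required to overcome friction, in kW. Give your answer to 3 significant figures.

P ≈ 2.26 kW

Q = 906 m³/h = 906/3600 = 0.2517 m³/s.
Cross-sectional area A = πD²/4 = π(0.305)²/4 = 0.07306 m²; mean velocity V = Q/A = 0.2517/0.07306 = 3.445 m/s.
Reynolds number Re = ρVD/μ = 622 · 3.445 · 0.305 / 0.000222 = 2.944e+06.
Re > 4000 → turbulent. Relative roughness ε/D = 0.000183/0.305 = 0.0006. Haaland: 1/√f = -1.8 log₁₀[(0.0006/3.7)^1.11 + 6.9/2.944e+06] = -1.8 log₁₀[6.21e-05 + 2.34e-06] = 7.544, so f = 0.01757.
Darcy-Weisbach: ΔP = f(L/D)(ρV²/2) = 0.01757·(42.2/0.305)·(622·3.445²/2) = 0.01757·138.4·3690 = 8972 Pa.
Pumping power P = QΔP = 0.2517·8972 = 2258 W = 2.26 kW.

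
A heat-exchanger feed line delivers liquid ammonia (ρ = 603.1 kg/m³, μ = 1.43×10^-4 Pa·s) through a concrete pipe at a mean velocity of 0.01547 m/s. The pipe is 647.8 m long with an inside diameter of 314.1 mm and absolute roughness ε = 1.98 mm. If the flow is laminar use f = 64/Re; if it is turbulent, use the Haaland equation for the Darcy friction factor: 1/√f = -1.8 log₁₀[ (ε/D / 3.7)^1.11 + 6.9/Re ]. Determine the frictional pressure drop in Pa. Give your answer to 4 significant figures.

Reynolds number Re = ρVD/μ = 603.1 · 0.01547 · 0.3141 / 0.000143 = 2.049e+04.
Re > 4000 → turbulent. Relative roughness ε/D = 0.00198/0.3141 = 0.0063. Haaland: 1/√f = -1.8 log₁₀[(0.0063/3.7)^1.11 + 6.9/2.049e+04] = -1.8 log₁₀[0.000845 + 0.000337] = 5.269, so f = 0.03601.
Darcy-Weisbach: ΔP = f(L/D)(ρV²/2) = 0.03601·(647.8/0.3141)·(603.1·0.01547²/2) = 0.03601·2062·0.07217 = 5.36 Pa.

ΔP ≈ 5.360 Pa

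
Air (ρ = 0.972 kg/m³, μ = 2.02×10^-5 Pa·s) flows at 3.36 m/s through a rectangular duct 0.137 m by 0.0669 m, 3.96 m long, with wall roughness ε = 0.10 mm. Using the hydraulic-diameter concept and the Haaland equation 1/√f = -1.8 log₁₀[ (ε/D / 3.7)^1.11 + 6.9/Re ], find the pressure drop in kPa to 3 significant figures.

Hydraulic diameter D_h = 4A/P = 4·(0.137·0.0669)/(2·(0.137+0.0669)) = 0.03666/0.4078 = 0.0899 m.
Re = ρVD_h/μ = 0.972·3.36·0.0899/2.02e-05 = 1.453e+04.
ε/D_h = 0.0001/0.0899 = 0.00111; Haaland gives 1/√f = -1.8 log₁₀[0.000123+0.000475] = 5.802, so f = 0.02971.
ΔP = f(L/D_h)(ρV²/2) = 0.02971·3.96/0.0899·5.487 = 7.179 Pa.
ΔP = 0.00718 kPa.

ΔP ≈ 0.00718 kPa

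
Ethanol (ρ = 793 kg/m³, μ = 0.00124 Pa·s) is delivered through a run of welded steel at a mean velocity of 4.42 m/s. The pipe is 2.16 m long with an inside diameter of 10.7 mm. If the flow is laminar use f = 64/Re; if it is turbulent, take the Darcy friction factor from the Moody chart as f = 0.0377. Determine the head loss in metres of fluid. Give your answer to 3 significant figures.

Reynolds number Re = ρVD/μ = 793 · 4.42 · 0.0107 / 0.00124 = 3.025e+04.
Re > 4000 → turbulent; use the Moody-chart value f = 0.0377.
Darcy-Weisbach: ΔP = f(L/D)(ρV²/2) = 0.0377·(2.16/0.0107)·(793·4.42²/2) = 0.0377·201.9·7746 = 5.895e+04 Pa.
Head loss h_f = ΔP/(ρg) = 5.895e+04/(793·9.81) = 7.58 m.

h_f ≈ 7.58 m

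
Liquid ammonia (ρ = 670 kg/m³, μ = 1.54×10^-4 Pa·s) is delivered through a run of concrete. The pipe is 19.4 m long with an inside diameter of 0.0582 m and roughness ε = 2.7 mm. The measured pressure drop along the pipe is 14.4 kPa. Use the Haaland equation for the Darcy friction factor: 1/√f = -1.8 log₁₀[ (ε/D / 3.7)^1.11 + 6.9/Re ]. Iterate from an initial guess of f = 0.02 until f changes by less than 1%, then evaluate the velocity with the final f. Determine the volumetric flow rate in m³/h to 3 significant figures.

Rearranging Darcy-Weisbach: V = √(2·ΔP·D/(f·L·ρ)). With ε/D = 0.0027/0.0582 = 0.0464, iterate starting from f = 0.02:
  f = 0.02 → V = √(2·1.44e+04·0.0582/(0.02·19.4·670)) = 2.539 m/s; Re = ρVD/μ = 6.43e+05; f → 0.0693
  f = 0.0693 → V = 1.364 m/s; Re = 3.454e+05; f → 0.06934
Converged (Δf/f < 1%). With the final f = 0.06934: V = √(2·1.44e+04·0.0582/(0.06934·19.4·670)) = 1.364 m/s.
Q = V·A = 1.364·(π/4·0.0582²) = 0.003628 m³/s = 13.1 m³/h.

Q ≈ 13.1 m³/h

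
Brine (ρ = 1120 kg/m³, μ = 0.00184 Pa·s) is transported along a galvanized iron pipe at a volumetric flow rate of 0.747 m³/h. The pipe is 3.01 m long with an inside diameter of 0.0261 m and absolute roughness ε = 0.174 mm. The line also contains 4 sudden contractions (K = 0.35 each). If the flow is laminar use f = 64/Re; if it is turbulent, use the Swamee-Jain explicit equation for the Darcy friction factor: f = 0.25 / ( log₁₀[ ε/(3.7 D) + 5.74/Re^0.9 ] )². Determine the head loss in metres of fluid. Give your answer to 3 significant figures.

Q = 0.747 m³/h = 0.747/3600 = 0.0002075 m³/s.
Cross-sectional area A = πD²/4 = π(0.0261)²/4 = 0.000535 m²; mean velocity V = Q/A = 0.0002075/0.000535 = 0.3878 m/s.
Reynolds number Re = ρVD/μ = 1120 · 0.3878 · 0.0261 / 0.00184 = 6162.
Re > 4000 → turbulent. Relative roughness ε/D = 0.000174/0.0261 = 0.00667. Swamee-Jain: f = 0.25/(log₁₀[0.00667/3.7 + 5.74/6162^0.9])² = 0.25/(log₁₀[0.0018 + 0.00223])² = 0.25/(-2.395)² = 0.0436.
Total minor-loss coefficient ΣK = 4·0.35 = 1.4.
ΔP = [f·L/D + ΣK]·(ρV²/2) = [0.0436·3.01/0.0261 + 1.4]·(1120·0.3878²/2) = [5.028 + 1.4]·84.23 = 541.5 Pa.
Head loss h_f = ΔP/(ρg) = 541.5/(1120·9.81) = 0.0493 m.

h_f ≈ 0.0493 m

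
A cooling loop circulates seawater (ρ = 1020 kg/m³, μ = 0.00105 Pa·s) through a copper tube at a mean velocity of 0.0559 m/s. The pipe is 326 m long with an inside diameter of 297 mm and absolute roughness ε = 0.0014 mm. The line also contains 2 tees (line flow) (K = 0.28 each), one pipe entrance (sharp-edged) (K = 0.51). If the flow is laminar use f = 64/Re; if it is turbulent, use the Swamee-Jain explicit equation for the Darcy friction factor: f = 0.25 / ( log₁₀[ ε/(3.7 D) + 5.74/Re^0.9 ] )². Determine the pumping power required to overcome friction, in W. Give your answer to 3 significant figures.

Reynolds number Re = ρVD/μ = 1020 · 0.0559 · 0.297 / 0.00105 = 1.613e+04.
Re > 4000 → turbulent. Relative roughness ε/D = 1.4e-06/0.297 = 4.71e-06. Swamee-Jain: f = 0.25/(log₁₀[4.71e-06/3.7 + 5.74/1.613e+04^0.9])² = 0.25/(log₁₀[1.27e-06 + 0.000938])² = 0.25/(-3.027)² = 0.02728.
Total minor-loss coefficient ΣK = 2·0.28 + 1·0.51 = 1.07.
ΔP = [f·L/D + ΣK]·(ρV²/2) = [0.02728·326/0.297 + 1.07]·(1020·0.0559²/2) = [29.94 + 1.07]·1.594 = 49.42 Pa.
Q = V·A = 0.0559·0.06928 = 0.003873 m³/s.
Pumping power P = QΔP = 0.003873·49.42 = 0.1914 W = 0.191 W.

P ≈ 0.191 W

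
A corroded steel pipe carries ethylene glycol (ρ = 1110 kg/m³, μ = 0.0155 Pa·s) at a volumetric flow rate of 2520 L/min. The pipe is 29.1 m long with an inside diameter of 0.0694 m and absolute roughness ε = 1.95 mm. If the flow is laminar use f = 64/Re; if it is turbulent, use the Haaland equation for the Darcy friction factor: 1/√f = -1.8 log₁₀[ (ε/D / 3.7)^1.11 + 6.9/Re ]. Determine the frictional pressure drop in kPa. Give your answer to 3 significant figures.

Q = 2520 L/min = 2520/60000 = 0.042 m³/s.
Cross-sectional area A = πD²/4 = π(0.0694)²/4 = 0.003783 m²; mean velocity V = Q/A = 0.042/0.003783 = 11.1 m/s.
Reynolds number Re = ρVD/μ = 1110 · 11.1 · 0.0694 / 0.0155 = 5.518e+04.
Re > 4000 → turbulent. Relative roughness ε/D = 0.00195/0.0694 = 0.0281. Haaland: 1/√f = -1.8 log₁₀[(0.0281/3.7)^1.11 + 6.9/5.518e+04] = -1.8 log₁₀[0.00444 + 0.000125] = 4.213, so f = 0.05634.
Darcy-Weisbach: ΔP = f(L/D)(ρV²/2) = 0.05634·(29.1/0.0694)·(1110·11.1²/2) = 0.05634·419.3·6.842e+04 = 1.616e+06 Pa.
ΔP = 1.616e+06 Pa = 1620 kPa.

ΔP ≈ 1620 kPa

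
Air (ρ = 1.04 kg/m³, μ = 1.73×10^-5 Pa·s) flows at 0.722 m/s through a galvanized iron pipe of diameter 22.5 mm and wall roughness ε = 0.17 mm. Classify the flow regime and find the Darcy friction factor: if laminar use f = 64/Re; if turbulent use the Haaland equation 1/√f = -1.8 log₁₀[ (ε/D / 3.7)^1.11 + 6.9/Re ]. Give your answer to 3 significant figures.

Re = ρVD/μ = 1.04·0.722·0.0225/1.73e-05 = 976.6.
Re < 2300 → laminar, so f = 64/Re = 0.06553 (roughness is irrelevant in laminar flow).

f ≈ 0.0655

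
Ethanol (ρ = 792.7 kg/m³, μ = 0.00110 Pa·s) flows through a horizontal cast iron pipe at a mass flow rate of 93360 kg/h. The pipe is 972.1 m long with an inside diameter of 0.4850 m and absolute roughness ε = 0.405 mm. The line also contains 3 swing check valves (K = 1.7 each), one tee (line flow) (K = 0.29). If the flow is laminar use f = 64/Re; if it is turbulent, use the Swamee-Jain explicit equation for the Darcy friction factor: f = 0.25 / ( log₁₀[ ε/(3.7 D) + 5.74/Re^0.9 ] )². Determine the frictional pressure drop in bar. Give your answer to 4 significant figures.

ṁ = 93360 kg/h = 93360/3600 = 25.93 kg/s.
A = πD²/4 = π(0.485)²/4 = 0.1847 m²; mean velocity V = ṁ/(ρA) = 25.93/(792.7 · 0.1847) = 0.1771 m/s.
Reynolds number Re = ρVD/μ = 792.7 · 0.1771 · 0.485 / 0.0011 = 6.189e+04.
Re > 4000 → turbulent. Relative roughness ε/D = 0.000405/0.485 = 0.000835. Swamee-Jain: f = 0.25/(log₁₀[0.000835/3.7 + 5.74/6.189e+04^0.9])² = 0.25/(log₁₀[0.000226 + 0.00028])² = 0.25/(-3.297)² = 0.02301.
Total minor-loss coefficient ΣK = 3·1.7 + 1·0.29 = 5.39.
ΔP = [f·L/D + ΣK]·(ρV²/2) = [0.02301·972.1/0.485 + 5.39]·(792.7·0.1771²/2) = [46.11 + 5.39]·12.43 = 640.1 Pa.
ΔP = 640.1 Pa = 0.006401 bar.

ΔP ≈ 0.006401 bar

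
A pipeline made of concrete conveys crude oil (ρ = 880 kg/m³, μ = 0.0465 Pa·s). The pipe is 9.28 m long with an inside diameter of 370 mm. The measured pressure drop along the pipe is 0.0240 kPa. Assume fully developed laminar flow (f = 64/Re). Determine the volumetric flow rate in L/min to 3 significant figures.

Q ≈ 1530 L/min

For laminar flow, f = 64/Re with Re = ρVD/μ, so Darcy-Weisbach reduces to ΔP = 32μLV/D². Solving for V: V = ΔP·D²/(32μL) = 24·(0.37)²/(32·0.0465·9.28) = 0.2379 m/s.
Check: Re = ρVD/μ = 880·0.2379·0.37/0.0465 = 1666 < 2300, so the laminar assumption holds.
Q = V·A = 0.2379·(π/4·0.37²) = 0.02558 m³/s = 1530 L/min.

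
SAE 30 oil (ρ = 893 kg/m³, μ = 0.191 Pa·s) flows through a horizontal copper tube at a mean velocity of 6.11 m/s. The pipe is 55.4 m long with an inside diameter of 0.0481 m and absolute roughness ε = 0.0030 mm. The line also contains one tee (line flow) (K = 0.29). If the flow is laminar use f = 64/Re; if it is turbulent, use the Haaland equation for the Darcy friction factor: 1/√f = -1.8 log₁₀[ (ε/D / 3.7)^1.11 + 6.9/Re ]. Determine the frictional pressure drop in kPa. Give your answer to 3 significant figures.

ΔP ≈ 899 kPa

Reynolds number Re = ρVD/μ = 893 · 6.11 · 0.0481 / 0.191 = 1374.
Re < 2300 → laminar flow, so f = 64/Re = 64/1374 = 0.04658 (the turbulent correlation is not needed).
Total minor-loss coefficient ΣK = 1·0.29 = 0.29.
ΔP = [f·L/D + ΣK]·(ρV²/2) = [0.04658·55.4/0.0481 + 0.29]·(893·6.11²/2) = [53.65 + 0.29]·1.667e+04 = 8.991e+05 Pa.
ΔP = 8.991e+05 Pa = 899 kPa.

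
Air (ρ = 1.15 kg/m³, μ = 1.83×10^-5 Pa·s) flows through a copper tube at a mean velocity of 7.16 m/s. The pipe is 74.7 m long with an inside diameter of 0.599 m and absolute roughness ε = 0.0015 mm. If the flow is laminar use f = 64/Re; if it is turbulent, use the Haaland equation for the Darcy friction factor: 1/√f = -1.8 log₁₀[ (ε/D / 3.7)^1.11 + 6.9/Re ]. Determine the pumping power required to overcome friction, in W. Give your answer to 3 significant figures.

P ≈ 109 W

Reynolds number Re = ρVD/μ = 1.15 · 7.16 · 0.599 / 1.83e-05 = 2.695e+05.
Re > 4000 → turbulent. Relative roughness ε/D = 1.5e-06/0.599 = 2.5e-06. Haaland: 1/√f = -1.8 log₁₀[(2.5e-06/3.7)^1.11 + 6.9/2.695e+05] = -1.8 log₁₀[1.42e-07 + 2.56e-05] = 8.261, so f = 0.01465.
Darcy-Weisbach: ΔP = f(L/D)(ρV²/2) = 0.01465·(74.7/0.599)·(1.15·7.16²/2) = 0.01465·124.7·29.48 = 53.87 Pa.
Q = V·A = 7.16·0.2818 = 2.018 m³/s.
Pumping power P = QΔP = 2.018·53.87 = 108.7 W = 109 W.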